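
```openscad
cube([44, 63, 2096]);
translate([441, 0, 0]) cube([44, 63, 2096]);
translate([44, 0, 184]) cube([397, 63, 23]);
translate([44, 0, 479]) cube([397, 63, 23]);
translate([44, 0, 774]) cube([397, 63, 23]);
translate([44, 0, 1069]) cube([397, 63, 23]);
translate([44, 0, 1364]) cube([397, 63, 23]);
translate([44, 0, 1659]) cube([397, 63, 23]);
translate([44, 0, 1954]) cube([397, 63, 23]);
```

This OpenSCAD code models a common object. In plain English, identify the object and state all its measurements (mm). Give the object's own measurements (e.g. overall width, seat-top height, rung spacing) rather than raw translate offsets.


A straight ladder. Two 44×63 mm vertical rails, 2096 mm tall, stand 485 mm apart (outside-to-outside) with their front faces coplanar on the −y side. 7 rungs, each 63 mm deep and 23 mm tall, span between the inner faces of the rails, front faces flush with the rails. The lowest rung's underside is at z = 184 mm and rungs are spaced 295 mm apart (underside to underside).


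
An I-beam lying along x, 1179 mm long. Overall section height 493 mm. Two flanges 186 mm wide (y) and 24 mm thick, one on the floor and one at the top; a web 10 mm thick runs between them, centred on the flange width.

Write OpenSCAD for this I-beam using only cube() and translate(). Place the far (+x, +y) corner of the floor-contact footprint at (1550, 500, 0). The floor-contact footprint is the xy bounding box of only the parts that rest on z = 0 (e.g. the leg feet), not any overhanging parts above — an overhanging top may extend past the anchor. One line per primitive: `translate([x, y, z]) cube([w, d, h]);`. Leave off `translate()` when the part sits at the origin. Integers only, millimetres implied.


translate([371, 314, 0]) cube([1179, 186, 24]);
translate([371, 402, 24]) cube([1179, 10, 445]);
translate([371, 314, 469]) cube([1179, 186, 24]);


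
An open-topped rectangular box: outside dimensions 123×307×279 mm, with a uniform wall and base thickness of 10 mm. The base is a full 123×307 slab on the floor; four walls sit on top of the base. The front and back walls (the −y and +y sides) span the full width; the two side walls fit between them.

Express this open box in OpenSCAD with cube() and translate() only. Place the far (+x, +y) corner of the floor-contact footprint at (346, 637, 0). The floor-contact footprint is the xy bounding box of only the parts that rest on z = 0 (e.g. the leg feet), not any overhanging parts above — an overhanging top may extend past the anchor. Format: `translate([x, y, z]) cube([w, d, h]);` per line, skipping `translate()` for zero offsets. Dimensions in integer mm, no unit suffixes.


translate([223, 330, 0]) cube([123, 307, 10]);
translate([223, 330, 10]) cube([123, 10, 269]);
translate([223, 627, 10]) cube([123, 10, 269]);
translate([223, 340, 10]) cube([10, 287, 269]);
translate([336, 340, 10]) cube([10, 287, 269]);


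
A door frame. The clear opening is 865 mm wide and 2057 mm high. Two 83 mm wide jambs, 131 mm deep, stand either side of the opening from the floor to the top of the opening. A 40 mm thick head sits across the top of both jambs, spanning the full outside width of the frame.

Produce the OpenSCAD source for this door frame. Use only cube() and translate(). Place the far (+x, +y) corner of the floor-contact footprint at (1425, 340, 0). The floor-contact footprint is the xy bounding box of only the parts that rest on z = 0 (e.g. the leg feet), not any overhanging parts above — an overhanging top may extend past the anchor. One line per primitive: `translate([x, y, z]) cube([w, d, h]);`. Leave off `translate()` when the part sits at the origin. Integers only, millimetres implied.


translate([394, 209, 0]) cube([83, 131, 2057]);
translate([1342, 209, 0]) cube([83, 131, 2057]);
translate([394, 209, 2057]) cube([1031, 131, 40]);


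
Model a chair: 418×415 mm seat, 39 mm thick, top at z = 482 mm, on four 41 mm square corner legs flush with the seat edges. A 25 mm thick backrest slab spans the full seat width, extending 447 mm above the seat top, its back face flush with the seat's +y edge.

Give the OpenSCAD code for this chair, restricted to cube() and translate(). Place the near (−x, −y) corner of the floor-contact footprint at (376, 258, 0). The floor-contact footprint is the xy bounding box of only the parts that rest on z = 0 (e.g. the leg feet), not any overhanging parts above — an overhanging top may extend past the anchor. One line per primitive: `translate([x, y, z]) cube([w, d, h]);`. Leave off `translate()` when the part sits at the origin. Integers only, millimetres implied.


translate([376, 258, 443]) cube([418, 415, 39]);
translate([376, 258, 0]) cube([41, 41, 443]);
translate([753, 258, 0]) cube([41, 41, 443]);
translate([376, 632, 0]) cube([41, 41, 443]);
translate([753, 632, 0]) cube([41, 41, 443]);
translate([376, 648, 482]) cube([418, 25, 447]);


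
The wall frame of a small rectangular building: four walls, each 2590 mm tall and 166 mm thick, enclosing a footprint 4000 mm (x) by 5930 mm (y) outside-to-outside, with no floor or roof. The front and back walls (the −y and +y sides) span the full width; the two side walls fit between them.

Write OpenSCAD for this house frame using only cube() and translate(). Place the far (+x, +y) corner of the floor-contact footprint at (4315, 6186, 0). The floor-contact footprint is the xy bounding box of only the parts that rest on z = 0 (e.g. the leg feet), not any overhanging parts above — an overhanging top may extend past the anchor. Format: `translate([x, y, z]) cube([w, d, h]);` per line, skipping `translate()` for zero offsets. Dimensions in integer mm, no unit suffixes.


translate([315, 256, 0]) cube([4000, 166, 2590]);
translate([315, 6020, 0]) cube([4000, 166, 2590]);
translate([315, 422, 0]) cube([166, 5598, 2590]);
translate([4149, 422, 0]) cube([166, 5598, 2590]);


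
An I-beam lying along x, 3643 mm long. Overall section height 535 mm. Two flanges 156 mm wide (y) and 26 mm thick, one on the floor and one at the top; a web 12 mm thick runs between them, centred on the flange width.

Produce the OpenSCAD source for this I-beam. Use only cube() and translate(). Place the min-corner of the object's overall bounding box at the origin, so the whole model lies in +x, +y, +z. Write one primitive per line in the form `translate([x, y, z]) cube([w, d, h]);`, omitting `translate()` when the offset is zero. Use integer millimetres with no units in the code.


cube([3643, 156, 26]);
translate([0, 72, 26]) cube([3643, 12, 483]);
translate([0, 0, 509]) cube([3643, 156, 26]);


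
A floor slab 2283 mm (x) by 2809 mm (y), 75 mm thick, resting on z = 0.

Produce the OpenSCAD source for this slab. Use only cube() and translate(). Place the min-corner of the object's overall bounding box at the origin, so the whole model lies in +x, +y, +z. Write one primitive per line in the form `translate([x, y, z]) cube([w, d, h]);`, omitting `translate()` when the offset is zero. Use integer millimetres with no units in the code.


cube([2283, 2809, 75]);


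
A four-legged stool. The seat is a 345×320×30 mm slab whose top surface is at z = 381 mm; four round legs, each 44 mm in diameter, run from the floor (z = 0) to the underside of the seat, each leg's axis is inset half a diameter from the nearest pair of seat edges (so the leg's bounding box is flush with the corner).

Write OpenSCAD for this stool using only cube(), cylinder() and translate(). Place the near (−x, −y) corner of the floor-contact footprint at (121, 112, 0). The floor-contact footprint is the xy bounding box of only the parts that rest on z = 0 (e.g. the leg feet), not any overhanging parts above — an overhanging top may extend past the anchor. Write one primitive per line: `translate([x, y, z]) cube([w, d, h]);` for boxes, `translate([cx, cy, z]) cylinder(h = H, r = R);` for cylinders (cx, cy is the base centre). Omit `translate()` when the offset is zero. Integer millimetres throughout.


translate([121, 112, 351]) cube([345, 320, 30]);
translate([143, 134, 0]) cylinder(h = 351, r = 22);
translate([444, 134, 0]) cylinder(h = 351, r = 22);
translate([143, 410, 0]) cylinder(h = 351, r = 22);
translate([444, 410, 0]) cylinder(h = 351, r = 22);


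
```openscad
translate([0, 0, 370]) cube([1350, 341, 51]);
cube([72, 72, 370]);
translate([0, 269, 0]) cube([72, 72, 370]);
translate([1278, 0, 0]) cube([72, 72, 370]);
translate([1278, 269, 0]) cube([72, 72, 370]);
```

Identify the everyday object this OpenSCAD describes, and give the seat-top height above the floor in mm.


A bench. The seat-top height is 421 mm.

A long slab on four corner posts — a bench. The slab sits at z = 370 with thickness 51, so the top is 370 + 51 = 421 mm.


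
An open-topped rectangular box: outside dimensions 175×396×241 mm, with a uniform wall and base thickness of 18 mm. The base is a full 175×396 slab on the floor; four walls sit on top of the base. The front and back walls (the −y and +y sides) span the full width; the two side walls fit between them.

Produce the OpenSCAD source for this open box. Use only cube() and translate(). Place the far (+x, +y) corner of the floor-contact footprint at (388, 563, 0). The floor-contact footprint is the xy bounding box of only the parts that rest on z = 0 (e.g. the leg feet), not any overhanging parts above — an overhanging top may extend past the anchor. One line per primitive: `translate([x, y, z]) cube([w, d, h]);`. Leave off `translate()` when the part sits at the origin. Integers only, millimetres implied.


translate([213, 167, 0]) cube([175, 396, 18]);
translate([213, 167, 18]) cube([175, 18, 223]);
translate([213, 545, 18]) cube([175, 18, 223]);
translate([213, 185, 18]) cube([18, 360, 223]);
translate([370, 185, 18]) cube([18, 360, 223]);


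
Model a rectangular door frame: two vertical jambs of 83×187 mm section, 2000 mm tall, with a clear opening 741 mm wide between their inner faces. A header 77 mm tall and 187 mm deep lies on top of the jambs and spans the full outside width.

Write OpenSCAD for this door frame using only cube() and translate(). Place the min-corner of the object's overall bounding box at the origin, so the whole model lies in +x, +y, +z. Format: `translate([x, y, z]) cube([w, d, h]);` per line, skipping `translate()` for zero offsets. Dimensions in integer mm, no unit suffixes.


cube([83, 187, 2000]);
translate([824, 0, 0]) cube([83, 187, 2000]);
translate([0, 0, 2000]) cube([907, 187, 77]);


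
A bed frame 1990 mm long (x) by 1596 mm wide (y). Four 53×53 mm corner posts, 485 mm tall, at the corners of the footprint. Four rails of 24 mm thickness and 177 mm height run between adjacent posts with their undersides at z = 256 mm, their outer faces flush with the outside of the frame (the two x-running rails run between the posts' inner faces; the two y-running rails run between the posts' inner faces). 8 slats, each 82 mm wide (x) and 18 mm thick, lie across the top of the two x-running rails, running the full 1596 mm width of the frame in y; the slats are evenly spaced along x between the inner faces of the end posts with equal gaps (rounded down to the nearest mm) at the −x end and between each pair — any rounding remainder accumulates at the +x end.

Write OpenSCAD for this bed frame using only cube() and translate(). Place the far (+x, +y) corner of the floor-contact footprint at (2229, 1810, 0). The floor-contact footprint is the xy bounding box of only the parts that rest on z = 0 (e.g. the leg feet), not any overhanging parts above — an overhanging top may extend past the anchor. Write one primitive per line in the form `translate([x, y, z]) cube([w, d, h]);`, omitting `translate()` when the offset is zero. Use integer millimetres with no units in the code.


translate([239, 214, 0]) cube([53, 53, 485]);
translate([239, 1757, 0]) cube([53, 53, 485]);
translate([2176, 214, 0]) cube([53, 53, 485]);
translate([2176, 1757, 0]) cube([53, 53, 485]);
translate([292, 214, 256]) cube([1884, 24, 177]);
translate([292, 1786, 256]) cube([1884, 24, 177]);
translate([239, 267, 256]) cube([24, 1490, 177]);
translate([2205, 267, 256]) cube([24, 1490, 177]);
translate([428, 214, 433]) cube([82, 1596, 18]);
translate([646, 214, 433]) cube([82, 1596, 18]);
translate([864, 214, 433]) cube([82, 1596, 18]);
translate([1082, 214, 433]) cube([82, 1596, 18]);
translate([1300, 214, 433]) cube([82, 1596, 18]);
translate([1518, 214, 433]) cube([82, 1596, 18]);
translate([1736, 214, 433]) cube([82, 1596, 18]);
translate([1954, 214, 433]) cube([82, 1596, 18]);


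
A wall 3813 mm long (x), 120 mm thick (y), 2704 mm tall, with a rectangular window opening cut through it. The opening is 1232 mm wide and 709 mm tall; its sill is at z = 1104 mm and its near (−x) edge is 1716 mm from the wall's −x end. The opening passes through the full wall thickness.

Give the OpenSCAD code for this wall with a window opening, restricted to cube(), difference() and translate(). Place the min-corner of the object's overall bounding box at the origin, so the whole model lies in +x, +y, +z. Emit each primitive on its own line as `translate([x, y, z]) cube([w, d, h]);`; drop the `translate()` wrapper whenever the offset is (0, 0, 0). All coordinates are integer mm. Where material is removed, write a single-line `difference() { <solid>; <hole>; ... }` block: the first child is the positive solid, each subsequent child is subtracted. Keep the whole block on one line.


difference() { cube([3813, 120, 2704]); translate([1716, 0, 1104]) cube([1232, 120, 709]); }


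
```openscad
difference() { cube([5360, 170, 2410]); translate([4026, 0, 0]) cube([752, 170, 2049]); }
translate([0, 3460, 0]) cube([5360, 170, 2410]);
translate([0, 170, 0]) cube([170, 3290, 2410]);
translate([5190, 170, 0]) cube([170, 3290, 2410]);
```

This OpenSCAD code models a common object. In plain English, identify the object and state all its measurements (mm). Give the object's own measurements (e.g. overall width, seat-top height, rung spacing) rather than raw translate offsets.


A single room: four walls, each 2410 mm tall and 170 mm thick, enclosing an outside footprint 5360×3630 mm (x × y), no floor or roof. The front and back walls (−y and +y sides) run the full x-width; the side walls fit between their inner faces. A door opening 752 mm wide and 2049 mm tall is cut through the front wall from the floor up, its −x edge 4026 mm from the wall's −x end.


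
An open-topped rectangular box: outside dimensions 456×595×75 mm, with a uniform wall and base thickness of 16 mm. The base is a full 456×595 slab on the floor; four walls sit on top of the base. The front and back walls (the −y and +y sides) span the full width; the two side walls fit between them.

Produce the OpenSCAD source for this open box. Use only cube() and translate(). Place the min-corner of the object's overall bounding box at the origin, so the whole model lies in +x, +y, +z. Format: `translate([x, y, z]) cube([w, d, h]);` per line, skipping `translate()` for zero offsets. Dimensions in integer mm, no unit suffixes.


cube([456, 595, 16]);
translate([0, 0, 16]) cube([456, 16, 59]);
translate([0, 579, 16]) cube([456, 16, 59]);
translate([0, 16, 16]) cube([16, 563, 59]);
translate([440, 16, 16]) cube([16, 563, 59]);


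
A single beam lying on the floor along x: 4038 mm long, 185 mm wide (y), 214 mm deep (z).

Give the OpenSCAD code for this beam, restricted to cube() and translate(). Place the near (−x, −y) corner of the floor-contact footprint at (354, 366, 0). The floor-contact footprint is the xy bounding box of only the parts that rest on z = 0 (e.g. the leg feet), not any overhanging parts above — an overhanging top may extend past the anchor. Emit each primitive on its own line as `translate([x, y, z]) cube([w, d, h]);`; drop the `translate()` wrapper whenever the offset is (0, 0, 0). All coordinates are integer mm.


translate([354, 366, 0]) cube([4038, 185, 214]);


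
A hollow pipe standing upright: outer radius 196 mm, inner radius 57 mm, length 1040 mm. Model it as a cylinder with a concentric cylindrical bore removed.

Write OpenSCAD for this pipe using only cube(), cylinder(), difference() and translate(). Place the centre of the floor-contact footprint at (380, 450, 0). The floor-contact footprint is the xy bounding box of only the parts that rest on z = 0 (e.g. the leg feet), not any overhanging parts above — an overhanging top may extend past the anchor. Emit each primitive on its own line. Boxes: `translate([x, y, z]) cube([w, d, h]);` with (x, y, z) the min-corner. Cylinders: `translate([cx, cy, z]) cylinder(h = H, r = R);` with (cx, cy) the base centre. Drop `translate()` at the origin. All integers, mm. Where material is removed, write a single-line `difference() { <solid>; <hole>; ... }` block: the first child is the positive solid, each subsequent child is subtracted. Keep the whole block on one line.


difference() { translate([380, 450, 0]) cylinder(h = 1040, r = 196); translate([380, 450, 0]) cylinder(h = 1040, r = 57); }


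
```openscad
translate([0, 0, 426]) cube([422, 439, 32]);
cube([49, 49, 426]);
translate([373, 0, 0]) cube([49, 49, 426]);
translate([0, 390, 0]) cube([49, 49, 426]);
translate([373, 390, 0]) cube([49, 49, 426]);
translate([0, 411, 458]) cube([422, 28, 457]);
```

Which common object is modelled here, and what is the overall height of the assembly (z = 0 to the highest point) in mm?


A chair. The overall height is 915 mm.

A slab on four corner posts with a tall panel at the back — a chair. The seat slab sits at z = 426 with thickness 32, and the 457 mm backrest starts at the seat top, so the overall height is 426 + 32 + 457 = 915 mm.


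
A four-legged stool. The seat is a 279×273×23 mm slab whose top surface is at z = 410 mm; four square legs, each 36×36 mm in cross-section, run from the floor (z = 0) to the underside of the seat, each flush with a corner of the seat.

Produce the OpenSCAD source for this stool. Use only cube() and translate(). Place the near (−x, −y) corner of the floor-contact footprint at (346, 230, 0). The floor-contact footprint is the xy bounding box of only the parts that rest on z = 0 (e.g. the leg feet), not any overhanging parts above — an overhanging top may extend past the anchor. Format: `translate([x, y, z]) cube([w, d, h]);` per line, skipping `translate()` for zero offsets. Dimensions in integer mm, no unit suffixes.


translate([346, 230, 387]) cube([279, 273, 23]);
translate([346, 230, 0]) cube([36, 36, 387]);
translate([589, 230, 0]) cube([36, 36, 387]);
translate([346, 467, 0]) cube([36, 36, 387]);
translate([589, 467, 0]) cube([36, 36, 387]);


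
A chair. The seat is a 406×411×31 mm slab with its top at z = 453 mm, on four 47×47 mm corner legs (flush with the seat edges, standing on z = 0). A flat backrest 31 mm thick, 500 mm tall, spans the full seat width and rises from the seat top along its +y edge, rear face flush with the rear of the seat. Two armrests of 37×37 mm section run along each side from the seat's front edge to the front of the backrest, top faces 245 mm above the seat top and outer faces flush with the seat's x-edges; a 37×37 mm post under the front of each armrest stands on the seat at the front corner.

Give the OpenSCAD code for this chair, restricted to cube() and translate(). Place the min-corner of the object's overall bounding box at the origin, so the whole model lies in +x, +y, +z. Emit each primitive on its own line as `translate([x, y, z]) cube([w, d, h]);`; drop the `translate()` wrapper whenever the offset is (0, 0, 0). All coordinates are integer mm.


// leg_h = 453 - 31 = 422
// arm post h = 245 - 37 = 208
translate([0, 0, 422]) cube([406, 411, 31]);
cube([47, 47, 422]);
translate([359, 0, 0]) cube([47, 47, 422]);
translate([0, 364, 0]) cube([47, 47, 422]);
translate([359, 364, 0]) cube([47, 47, 422]);
translate([0, 380, 453]) cube([406, 31, 500]);
translate([0, 0, 661]) cube([37, 380, 37]);
translate([369, 0, 661]) cube([37, 380, 37]);
translate([0, 0, 453]) cube([37, 37, 208]);
translate([369, 0, 453]) cube([37, 37, 208]);


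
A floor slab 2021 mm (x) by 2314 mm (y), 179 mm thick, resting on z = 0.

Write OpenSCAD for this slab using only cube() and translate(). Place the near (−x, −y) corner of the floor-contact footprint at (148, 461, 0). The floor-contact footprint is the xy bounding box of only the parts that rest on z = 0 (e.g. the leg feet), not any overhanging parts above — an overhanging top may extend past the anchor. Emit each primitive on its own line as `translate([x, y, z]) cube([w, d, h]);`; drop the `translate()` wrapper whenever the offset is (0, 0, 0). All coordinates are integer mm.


translate([148, 461, 0]) cube([2021, 2314, 179]);


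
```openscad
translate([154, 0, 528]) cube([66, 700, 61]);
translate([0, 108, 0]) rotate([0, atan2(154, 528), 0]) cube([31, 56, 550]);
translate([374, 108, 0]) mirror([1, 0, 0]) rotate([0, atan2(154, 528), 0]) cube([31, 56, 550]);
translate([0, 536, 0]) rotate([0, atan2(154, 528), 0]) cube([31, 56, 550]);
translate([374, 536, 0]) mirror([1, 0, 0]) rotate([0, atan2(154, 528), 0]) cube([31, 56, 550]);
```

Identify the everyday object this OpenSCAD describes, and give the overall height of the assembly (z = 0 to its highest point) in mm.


A sawhorse. The overall height is 589 mm.

A beam across two mirrored pairs of raked legs — a sawhorse. The beam's underside is at z = 528 (matching the legs' vertical rise in atan2(154, 528)) and the beam is 61 mm tall, so its top is at 528 + 61 = 589 mm. The raked legs top out at the beam's underside, so that is the highest point.


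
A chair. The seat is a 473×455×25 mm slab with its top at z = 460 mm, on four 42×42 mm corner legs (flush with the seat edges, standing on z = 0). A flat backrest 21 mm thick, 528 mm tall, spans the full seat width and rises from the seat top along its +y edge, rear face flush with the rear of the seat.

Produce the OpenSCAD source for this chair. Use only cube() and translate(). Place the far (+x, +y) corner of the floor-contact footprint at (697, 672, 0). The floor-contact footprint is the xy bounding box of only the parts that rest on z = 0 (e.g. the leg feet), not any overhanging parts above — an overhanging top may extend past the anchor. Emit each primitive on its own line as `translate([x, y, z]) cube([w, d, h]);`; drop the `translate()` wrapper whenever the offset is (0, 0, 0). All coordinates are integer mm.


translate([224, 217, 435]) cube([473, 455, 25]);
translate([224, 217, 0]) cube([42, 42, 435]);
translate([655, 217, 0]) cube([42, 42, 435]);
translate([224, 630, 0]) cube([42, 42, 435]);
translate([655, 630, 0]) cube([42, 42, 435]);
translate([224, 651, 460]) cube([473, 21, 528]);


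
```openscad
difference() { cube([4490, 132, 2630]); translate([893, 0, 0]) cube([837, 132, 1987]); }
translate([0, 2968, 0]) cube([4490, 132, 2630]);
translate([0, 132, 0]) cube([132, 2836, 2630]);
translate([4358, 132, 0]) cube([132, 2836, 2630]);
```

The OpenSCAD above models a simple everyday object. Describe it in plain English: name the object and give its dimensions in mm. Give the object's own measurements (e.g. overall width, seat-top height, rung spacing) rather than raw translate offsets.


A single room: four walls, each 2630 mm tall and 132 mm thick, enclosing an outside footprint 4490×3100 mm (x × y), no floor or roof. The front and back walls (−y and +y sides) run the full x-width; the side walls fit between their inner faces. A door opening 837 mm wide and 1987 mm tall is cut through the front wall from the floor up, its −x edge 893 mm from the wall's −x end.


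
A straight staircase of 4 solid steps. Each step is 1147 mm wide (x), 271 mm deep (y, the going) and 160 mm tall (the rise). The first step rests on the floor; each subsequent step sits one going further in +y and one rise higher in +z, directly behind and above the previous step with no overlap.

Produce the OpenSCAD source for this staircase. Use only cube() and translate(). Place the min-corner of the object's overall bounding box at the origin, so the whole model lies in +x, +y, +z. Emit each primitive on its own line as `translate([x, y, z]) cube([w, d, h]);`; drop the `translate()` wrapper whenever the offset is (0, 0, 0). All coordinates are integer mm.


cube([1147, 271, 160]);
translate([0, 271, 160]) cube([1147, 271, 160]);
translate([0, 542, 320]) cube([1147, 271, 160]);
translate([0, 813, 480]) cube([1147, 271, 160]);


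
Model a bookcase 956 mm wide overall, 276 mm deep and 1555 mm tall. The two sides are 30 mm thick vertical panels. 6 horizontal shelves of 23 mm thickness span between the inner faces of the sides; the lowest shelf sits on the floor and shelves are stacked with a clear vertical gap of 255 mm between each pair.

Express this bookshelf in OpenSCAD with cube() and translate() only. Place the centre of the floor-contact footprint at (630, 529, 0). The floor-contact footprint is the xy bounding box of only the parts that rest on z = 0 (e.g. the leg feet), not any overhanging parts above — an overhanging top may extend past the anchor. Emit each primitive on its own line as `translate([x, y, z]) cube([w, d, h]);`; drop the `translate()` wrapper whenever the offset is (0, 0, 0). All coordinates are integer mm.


translate([152, 391, 0]) cube([30, 276, 1555]);
translate([1078, 391, 0]) cube([30, 276, 1555]);
translate([182, 391, 0]) cube([896, 276, 23]);
translate([182, 391, 278]) cube([896, 276, 23]);
translate([182, 391, 556]) cube([896, 276, 23]);
translate([182, 391, 834]) cube([896, 276, 23]);
translate([182, 391, 1112]) cube([896, 276, 23]);
translate([182, 391, 1390]) cube([896, 276, 23]);


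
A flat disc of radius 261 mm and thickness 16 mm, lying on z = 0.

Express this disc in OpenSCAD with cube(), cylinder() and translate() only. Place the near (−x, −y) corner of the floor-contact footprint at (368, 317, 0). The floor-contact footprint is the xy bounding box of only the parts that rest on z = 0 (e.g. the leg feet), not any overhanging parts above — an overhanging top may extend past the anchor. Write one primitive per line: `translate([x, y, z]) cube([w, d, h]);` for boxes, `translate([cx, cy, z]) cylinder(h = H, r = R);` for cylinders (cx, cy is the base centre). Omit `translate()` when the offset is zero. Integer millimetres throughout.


translate([629, 578, 0]) cylinder(h = 16, r = 261);


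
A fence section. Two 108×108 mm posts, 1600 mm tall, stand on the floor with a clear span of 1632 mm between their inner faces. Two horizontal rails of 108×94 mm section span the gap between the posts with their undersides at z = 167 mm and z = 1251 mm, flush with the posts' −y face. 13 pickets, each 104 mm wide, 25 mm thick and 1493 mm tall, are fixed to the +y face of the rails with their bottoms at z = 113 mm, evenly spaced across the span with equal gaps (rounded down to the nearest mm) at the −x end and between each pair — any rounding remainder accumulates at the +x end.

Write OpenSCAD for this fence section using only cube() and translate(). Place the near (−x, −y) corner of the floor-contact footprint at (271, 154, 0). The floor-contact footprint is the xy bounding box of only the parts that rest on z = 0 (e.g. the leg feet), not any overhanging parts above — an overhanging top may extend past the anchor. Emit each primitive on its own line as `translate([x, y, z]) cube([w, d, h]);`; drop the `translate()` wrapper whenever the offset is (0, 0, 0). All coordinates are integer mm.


translate([271, 154, 0]) cube([108, 108, 1600]);
translate([2011, 154, 0]) cube([108, 108, 1600]);
translate([379, 154, 167]) cube([1632, 108, 94]);
translate([379, 154, 1251]) cube([1632, 108, 94]);
translate([399, 262, 113]) cube([104, 25, 1493]);
translate([523, 262, 113]) cube([104, 25, 1493]);
translate([647, 262, 113]) cube([104, 25, 1493]);
translate([771, 262, 113]) cube([104, 25, 1493]);
translate([895, 262, 113]) cube([104, 25, 1493]);
translate([1019, 262, 113]) cube([104, 25, 1493]);
translate([1143, 262, 113]) cube([104, 25, 1493]);
translate([1267, 262, 113]) cube([104, 25, 1493]);
translate([1391, 262, 113]) cube([104, 25, 1493]);
translate([1515, 262, 113]) cube([104, 25, 1493]);
translate([1639, 262, 113]) cube([104, 25, 1493]);
translate([1763, 262, 113]) cube([104, 25, 1493]);
translate([1887, 262, 113]) cube([104, 25, 1493]);


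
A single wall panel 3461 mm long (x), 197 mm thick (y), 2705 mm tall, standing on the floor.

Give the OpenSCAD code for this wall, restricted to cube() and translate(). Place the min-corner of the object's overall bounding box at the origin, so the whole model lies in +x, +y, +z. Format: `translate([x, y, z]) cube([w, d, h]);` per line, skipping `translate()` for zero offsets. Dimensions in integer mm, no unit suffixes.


cube([3461, 197, 2705]);


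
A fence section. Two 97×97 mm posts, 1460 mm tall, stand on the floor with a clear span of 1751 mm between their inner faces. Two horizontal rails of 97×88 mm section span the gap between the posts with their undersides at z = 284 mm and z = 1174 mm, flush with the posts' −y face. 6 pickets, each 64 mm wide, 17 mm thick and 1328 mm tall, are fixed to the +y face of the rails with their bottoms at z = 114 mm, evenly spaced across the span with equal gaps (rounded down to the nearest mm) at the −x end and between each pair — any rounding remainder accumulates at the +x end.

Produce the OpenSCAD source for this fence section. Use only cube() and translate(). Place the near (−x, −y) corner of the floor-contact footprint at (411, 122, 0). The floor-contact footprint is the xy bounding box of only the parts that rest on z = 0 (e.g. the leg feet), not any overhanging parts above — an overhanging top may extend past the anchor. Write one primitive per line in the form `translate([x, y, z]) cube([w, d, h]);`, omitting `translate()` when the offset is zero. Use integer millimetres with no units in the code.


translate([411, 122, 0]) cube([97, 97, 1460]);
translate([2259, 122, 0]) cube([97, 97, 1460]);
translate([508, 122, 284]) cube([1751, 97, 88]);
translate([508, 122, 1174]) cube([1751, 97, 88]);
translate([703, 219, 114]) cube([64, 17, 1328]);
translate([962, 219, 114]) cube([64, 17, 1328]);
translate([1221, 219, 114]) cube([64, 17, 1328]);
translate([1480, 219, 114]) cube([64, 17, 1328]);
translate([1739, 219, 114]) cube([64, 17, 1328]);
translate([1998, 219, 114]) cube([64, 17, 1328]);


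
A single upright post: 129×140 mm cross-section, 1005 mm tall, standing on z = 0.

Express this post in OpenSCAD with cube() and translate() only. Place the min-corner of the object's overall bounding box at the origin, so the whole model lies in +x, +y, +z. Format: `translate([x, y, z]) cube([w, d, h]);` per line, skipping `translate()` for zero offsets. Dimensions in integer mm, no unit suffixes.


cube([129, 140, 1005]);


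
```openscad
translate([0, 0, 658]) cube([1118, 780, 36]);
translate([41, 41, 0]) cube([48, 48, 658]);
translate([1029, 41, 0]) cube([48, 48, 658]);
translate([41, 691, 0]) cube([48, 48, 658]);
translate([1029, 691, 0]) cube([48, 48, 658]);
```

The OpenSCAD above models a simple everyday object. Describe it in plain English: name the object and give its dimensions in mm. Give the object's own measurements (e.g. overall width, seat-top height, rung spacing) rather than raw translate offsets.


A table: top 1118 mm (x) × 780 mm (y), 36 mm thick, upper face at z = 694 mm, on four 48×48 mm square legs, each inset 41 mm from the nearest pair of top edges from z = 0 to the bottom of the top.


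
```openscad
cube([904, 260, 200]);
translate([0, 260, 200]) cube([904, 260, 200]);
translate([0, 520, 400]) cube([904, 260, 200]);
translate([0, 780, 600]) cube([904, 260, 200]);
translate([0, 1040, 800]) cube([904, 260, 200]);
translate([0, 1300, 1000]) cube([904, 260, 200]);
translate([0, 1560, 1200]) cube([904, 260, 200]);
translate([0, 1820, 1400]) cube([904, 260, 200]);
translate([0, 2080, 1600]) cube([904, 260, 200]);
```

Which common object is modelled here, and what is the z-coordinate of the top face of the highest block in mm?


A staircase. The total rise is 1800 mm.

9 identical blocks, each offset up and back from the previous — a staircase. Each step is 200 mm tall and there are 9 of them, so the total rise is 9 × 200 = 1800 mm.


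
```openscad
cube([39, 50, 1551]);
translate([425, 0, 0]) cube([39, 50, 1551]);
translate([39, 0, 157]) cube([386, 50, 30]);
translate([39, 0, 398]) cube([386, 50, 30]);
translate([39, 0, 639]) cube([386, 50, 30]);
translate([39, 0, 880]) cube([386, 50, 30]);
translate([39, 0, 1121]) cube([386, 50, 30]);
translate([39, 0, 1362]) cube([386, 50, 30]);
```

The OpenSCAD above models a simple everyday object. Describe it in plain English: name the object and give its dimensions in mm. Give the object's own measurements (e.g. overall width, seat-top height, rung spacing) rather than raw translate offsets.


A straight ladder. Two 39×50 mm vertical rails, 1551 mm tall, stand 464 mm apart (outside-to-outside) with their front faces coplanar on the −y side. 6 rungs, each 50 mm deep and 30 mm tall, span between the inner faces of the rails, front faces flush with the rails. The lowest rung's underside is at z = 157 mm and rungs are spaced 241 mm apart (underside to underside).


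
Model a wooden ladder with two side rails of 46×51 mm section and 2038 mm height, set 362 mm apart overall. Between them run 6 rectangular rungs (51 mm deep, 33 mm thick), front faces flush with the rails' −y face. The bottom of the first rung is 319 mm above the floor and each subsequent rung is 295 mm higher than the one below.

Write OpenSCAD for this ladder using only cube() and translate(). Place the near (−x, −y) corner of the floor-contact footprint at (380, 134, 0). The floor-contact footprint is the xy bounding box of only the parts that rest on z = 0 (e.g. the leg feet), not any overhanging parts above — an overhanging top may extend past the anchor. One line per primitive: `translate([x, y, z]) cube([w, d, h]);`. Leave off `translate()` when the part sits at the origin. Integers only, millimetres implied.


translate([380, 134, 0]) cube([46, 51, 2038]);
translate([696, 134, 0]) cube([46, 51, 2038]);
translate([426, 134, 319]) cube([270, 51, 33]);
translate([426, 134, 614]) cube([270, 51, 33]);
translate([426, 134, 909]) cube([270, 51, 33]);
translate([426, 134, 1204]) cube([270, 51, 33]);
translate([426, 134, 1499]) cube([270, 51, 33]);
translate([426, 134, 1794]) cube([270, 51, 33]);


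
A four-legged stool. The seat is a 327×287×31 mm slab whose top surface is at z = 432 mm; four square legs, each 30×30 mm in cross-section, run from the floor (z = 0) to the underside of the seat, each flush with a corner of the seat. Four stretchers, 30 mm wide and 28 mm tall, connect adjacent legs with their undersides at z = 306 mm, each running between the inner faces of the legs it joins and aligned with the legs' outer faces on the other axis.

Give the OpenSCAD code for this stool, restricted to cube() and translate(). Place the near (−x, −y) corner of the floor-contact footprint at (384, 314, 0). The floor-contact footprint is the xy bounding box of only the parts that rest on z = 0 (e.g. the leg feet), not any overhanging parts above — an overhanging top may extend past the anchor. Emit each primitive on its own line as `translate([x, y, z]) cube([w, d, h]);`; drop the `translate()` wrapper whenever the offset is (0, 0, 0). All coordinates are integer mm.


translate([384, 314, 401]) cube([327, 287, 31]);
translate([384, 314, 0]) cube([30, 30, 401]);
translate([681, 314, 0]) cube([30, 30, 401]);
translate([384, 571, 0]) cube([30, 30, 401]);
translate([681, 571, 0]) cube([30, 30, 401]);
translate([414, 314, 306]) cube([267, 30, 28]);
translate([414, 571, 306]) cube([267, 30, 28]);
translate([384, 344, 306]) cube([30, 227, 28]);
translate([681, 344, 306]) cube([30, 227, 28]);


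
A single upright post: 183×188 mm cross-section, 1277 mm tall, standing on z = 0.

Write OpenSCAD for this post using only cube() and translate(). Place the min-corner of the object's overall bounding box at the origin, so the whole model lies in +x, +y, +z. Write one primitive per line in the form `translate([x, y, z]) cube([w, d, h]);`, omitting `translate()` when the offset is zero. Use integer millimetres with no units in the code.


cube([183, 188, 1277]);


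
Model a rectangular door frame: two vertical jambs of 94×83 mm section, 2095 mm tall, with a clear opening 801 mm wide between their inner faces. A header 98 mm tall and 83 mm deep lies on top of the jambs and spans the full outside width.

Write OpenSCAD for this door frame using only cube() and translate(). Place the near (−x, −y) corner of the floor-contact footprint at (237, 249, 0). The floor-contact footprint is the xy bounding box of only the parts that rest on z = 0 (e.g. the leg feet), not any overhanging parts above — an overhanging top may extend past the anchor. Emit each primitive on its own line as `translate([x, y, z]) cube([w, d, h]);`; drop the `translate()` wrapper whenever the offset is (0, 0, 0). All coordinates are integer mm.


translate([237, 249, 0]) cube([94, 83, 2095]);
translate([1132, 249, 0]) cube([94, 83, 2095]);
translate([237, 249, 2095]) cube([989, 83, 98]);


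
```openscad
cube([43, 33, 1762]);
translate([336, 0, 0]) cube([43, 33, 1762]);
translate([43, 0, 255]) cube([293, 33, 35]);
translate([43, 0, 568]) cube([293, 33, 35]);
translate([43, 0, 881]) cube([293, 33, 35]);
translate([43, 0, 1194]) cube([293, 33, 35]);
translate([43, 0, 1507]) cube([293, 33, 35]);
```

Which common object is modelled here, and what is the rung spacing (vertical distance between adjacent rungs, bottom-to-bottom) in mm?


A ladder. The rung spacing is 313 mm.

Two tall 43×33 posts with 5 short bars between them — a ladder. Adjacent rungs sit at z = 255 and z = 568, so the spacing is 568 − 255 = 313 mm.


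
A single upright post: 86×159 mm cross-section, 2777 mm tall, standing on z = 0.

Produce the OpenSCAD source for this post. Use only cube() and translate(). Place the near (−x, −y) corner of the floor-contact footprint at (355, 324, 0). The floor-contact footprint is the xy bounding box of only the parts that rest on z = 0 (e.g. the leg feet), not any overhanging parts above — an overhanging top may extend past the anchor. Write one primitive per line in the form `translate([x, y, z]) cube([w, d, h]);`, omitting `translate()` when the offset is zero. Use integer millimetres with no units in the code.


translate([355, 324, 0]) cube([86, 159, 2777]);


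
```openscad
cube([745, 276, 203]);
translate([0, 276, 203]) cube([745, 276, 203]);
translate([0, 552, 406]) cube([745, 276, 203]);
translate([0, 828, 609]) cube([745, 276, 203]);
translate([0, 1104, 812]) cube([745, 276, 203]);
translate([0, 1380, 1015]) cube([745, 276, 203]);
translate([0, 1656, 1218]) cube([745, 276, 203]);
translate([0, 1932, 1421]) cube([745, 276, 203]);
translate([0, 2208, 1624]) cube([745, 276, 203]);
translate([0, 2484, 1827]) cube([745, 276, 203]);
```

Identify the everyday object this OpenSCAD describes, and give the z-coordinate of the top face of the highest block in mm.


A staircase. The total rise is 2030 mm.

10 identical blocks, each offset up and back from the previous — a staircase. Each step is 203 mm tall and there are 10 of them, so the total rise is 10 × 203 = 2030 mm.


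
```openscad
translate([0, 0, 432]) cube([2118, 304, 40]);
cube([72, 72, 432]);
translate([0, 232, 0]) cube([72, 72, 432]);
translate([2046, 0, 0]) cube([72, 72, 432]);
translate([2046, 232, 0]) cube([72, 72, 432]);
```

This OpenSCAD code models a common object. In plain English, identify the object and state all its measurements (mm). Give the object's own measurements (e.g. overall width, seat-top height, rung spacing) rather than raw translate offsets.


A bench: a 2118×304 mm seat slab, 40 mm thick, top at z = 472 mm, on four 72×72 mm square legs flush with the seat corners and standing on z = 0.


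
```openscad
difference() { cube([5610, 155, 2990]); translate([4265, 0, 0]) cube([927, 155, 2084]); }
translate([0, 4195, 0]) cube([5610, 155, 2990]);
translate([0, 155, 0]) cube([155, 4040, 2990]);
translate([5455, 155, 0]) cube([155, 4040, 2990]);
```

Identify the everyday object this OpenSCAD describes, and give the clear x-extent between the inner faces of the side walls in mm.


A single room. The interior width is 5300 mm.

Four walls enclosing a rectangle with a door in the front wall — a room. Outside width 5610 minus two 155 mm walls gives 5300 mm.
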